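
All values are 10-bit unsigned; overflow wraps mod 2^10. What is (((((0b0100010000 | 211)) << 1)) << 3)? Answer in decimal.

304

0b0100010000 = 0100010000
211 = 0011010011
→ | → 0111010011 = 467
→ << 1 (mod 2^10) → 1110100110 = 934
→ << 3 (mod 2^10) → 0100110000 = 304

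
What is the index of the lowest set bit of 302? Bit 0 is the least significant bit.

1

302 = 100101110
Trailing zeros: 1, so the lowest set bit is bit 1 (value 2).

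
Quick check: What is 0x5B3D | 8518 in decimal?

31615

0x5B3D = 101101100111101
8518 = 010000101000110
 OR → 111101101111111 = 31615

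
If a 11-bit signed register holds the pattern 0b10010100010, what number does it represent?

pattern = 10010100010 (MSB is 1 ⇒ negative)
Invert: 01101011101, add 1 → 01101011110 = 862, so the value is -862.
(Equivalently: 1186 - 2^11 = 1186 - 2048 = -862.)

-862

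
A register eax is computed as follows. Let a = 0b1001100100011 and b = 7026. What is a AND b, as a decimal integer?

a = 1001100100011
7026 = 1101101110010
AND → 1001100100010 = 4898

4898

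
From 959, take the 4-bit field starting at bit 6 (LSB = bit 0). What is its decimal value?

v = 1110111111
Shift right by 6: 1110
Mask low 4 bits: 1110 = 14

14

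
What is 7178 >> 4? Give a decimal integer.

448

7178 = 1110000001010
shift right by 4 → 0000111000000 = 448
(equivalently, floor(7178 / 16))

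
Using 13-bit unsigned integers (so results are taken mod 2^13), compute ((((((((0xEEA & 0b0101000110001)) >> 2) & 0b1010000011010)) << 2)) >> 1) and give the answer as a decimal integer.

16

0xEEA = 0111011101010
0b0101000110001 = 0101000110001
→ & → 0101000100000 = 2592
→ >> 2 → 0001010001000 = 648
0b1010000011010 = 1010000011010
→ & → 0000000001000 = 8
→ << 2 (mod 2^13) → 0000000100000 = 32
→ >> 1 → 0000000010000 = 16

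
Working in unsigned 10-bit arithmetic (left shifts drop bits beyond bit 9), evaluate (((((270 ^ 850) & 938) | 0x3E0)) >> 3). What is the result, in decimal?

125

270 = 0100001110
850 = 1101010010
→ ^ → 1001011100 = 604
938 = 1110101010
→ & → 1000001000 = 520
0x3E0 = 1111100000
→ | → 1111101000 = 1000
→ >> 3 → 0001111101 = 125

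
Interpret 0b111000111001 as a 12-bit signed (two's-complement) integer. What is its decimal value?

-455

pattern = 111000111001 (MSB is 1 ⇒ negative)
Invert: 000111000110, add 1 → 000111000111 = 455, so the value is -455.
(Equivalently: 3641 - 2^12 = 3641 - 4096 = -455.)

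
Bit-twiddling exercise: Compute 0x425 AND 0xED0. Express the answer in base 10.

1024

0x425 = 010000100101
0xED0 = 111011010000
AND → 010000000000 = 1024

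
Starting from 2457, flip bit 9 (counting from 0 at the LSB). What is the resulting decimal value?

x = 100110011001
bit 9 is currently 0; toggle it via x ^ (1 << 9) = x ^ 512
→ 101110011001 = 2969

2969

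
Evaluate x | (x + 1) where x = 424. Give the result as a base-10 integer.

425

x = 110101000 = 424
x + 1 = 110101001
OR    = 110101001 = 425
(x | (x + 1) sets the lowest cleared bit.)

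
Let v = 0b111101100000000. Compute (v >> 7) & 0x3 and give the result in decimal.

2

v = 111101100000000
Shift right by 7: 11110110
Mask low 2 bits: 10 = 2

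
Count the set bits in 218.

218 = 11011010
Count the 1s: 1 + 1 + 1 + 1 + 1 = 5

5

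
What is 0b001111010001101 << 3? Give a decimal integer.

62568

x = 0001111010001101
shift left by 3 → 1111010001101000 = 62568
(equivalently, 7821 × 2^3 = 7821 × 8)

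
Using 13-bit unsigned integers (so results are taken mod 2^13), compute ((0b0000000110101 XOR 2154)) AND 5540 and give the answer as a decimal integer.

0b0000000110101 = 0000000110101
2154 = 0100001101010
→ XOR → 0100001011111 = 2143
5540 = 1010110100100
→ AND → 0000000000100 = 4

4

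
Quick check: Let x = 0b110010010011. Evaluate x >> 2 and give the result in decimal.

804

x = 110010010011
shift right by 2 → 001100100100 = 804
(equivalently, floor(3219 / 4))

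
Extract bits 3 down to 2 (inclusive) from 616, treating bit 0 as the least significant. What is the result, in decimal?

v = 1001101000
Shift right by 2: 10011010
Mask low 2 bits: 10 = 2

2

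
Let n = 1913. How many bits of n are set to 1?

8

1913 = 11101111001
Count the 1s: 1 + 1 + 1 + 1 + 1 + 1 + 1 + 1 = 8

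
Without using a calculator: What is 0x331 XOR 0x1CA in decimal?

0x331 = 1100110001
0x1CA = 0111001010
XOR → 1011111011 = 763

763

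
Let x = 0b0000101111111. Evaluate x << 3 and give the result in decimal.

x = 000101111111
shift left by 3 → 101111111000 = 3064
(equivalently, 383 × 2^3 = 383 × 8)

3064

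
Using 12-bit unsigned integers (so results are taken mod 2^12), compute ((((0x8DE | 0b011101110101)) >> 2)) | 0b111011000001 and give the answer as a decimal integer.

0x8DE = 100011011110
0b011101110101 = 011101110101
→ | → 111111111111 = 4095
→ >> 2 → 001111111111 = 1023
0b111011000001 = 111011000001
→ | → 111111111111 = 4095

4095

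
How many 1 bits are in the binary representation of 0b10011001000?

4

n = 10011001000
Count the 1s: 1 + 1 + 1 + 1 = 4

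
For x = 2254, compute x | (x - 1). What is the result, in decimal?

x = 100011001110 = 2254
x - 1 = 100011001101
OR    = 100011001111 = 2255
(x | (x - 1) sets all bits below the lowest set bit.)

2255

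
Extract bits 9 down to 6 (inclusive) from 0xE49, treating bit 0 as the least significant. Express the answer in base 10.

v = 111001001001
Shift right by 6: 111001
Mask low 4 bits: 1001 = 9

9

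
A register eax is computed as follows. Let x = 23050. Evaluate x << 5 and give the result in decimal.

737600

23050 = 00000101101000001010
shift left by 5 → 10110100000101000000 = 737600
(equivalently, 23050 × 2^5 = 23050 × 32)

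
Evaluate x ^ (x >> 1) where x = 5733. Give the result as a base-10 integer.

7511

x = 1011001100101 = 5733
x>>1 = 0101100110010
XOR  = 1110101010111 = 7511
(x ^ (x >> 1) gives the standard binary-reflected Gray code of x.)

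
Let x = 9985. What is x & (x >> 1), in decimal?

768

x = 10011100000001 = 9985
x>>1 = 01001110000000
AND  = 00001100000000 = 768
(x & (x >> 1) has a 1 wherever x has two consecutive 1 bits.)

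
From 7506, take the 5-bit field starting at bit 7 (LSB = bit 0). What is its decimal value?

v = 1110101010010
Shift right by 7: 111010
Mask low 5 bits: 11010 = 26

26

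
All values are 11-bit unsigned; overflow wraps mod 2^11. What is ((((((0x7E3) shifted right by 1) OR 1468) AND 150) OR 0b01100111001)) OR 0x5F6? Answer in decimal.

0x7E3 = 11111100011
→ shifted right by 1 → 01111110001 = 1009
1468 = 10110111100
→ OR → 11111111101 = 2045
150 = 00010010110
→ AND → 00010010100 = 148
0b01100111001 = 01100111001
→ OR → 01110111101 = 957
0x5F6 = 10111110110
→ OR → 11111111111 = 2047

2047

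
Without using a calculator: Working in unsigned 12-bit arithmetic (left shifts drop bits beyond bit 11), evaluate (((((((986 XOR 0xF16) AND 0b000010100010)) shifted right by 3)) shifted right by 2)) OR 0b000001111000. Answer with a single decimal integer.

986 = 001111011010
0xF16 = 111100010110
→ XOR → 110011001100 = 3276
0b000010100010 = 000010100010
→ AND → 000010000000 = 128
→ shifted right by 3 → 000000010000 = 16
→ shifted right by 2 → 000000000100 = 4
0b000001111000 = 000001111000
→ OR → 000001111100 = 124

124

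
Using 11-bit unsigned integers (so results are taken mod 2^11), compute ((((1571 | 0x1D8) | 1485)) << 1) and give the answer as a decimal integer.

1571 = 11000100011
0x1D8 = 00111011000
→ | → 11111111011 = 2043
1485 = 10111001101
→ | → 11111111111 = 2047
→ << 1 (mod 2^11) → 11111111110 = 2046

2046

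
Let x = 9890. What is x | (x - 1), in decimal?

9891

x = 10011010100010 = 9890
x - 1 = 10011010100001
OR    = 10011010100011 = 9891
(x | (x - 1) sets all bits below the lowest set bit.)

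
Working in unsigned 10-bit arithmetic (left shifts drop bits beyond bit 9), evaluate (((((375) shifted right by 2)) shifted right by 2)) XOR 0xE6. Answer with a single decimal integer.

241

375 = 0101110111
→ shifted right by 2 → 0001011101 = 93
→ shifted right by 2 → 0000010111 = 23
0xE6 = 0011100110
→ XOR → 0011110001 = 241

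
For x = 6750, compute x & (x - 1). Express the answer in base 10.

x = 1101001011110 = 6750
x - 1 = 1101001011101
AND   = 1101001011100 = 6748
(x & (x - 1) clears the lowest set bit of x.)

6748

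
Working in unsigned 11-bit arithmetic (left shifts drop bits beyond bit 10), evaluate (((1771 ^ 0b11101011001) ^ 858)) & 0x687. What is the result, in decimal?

1771 = 11011101011
0b11101011001 = 11101011001
→ ^ → 00110110010 = 434
858 = 01101011010
→ ^ → 01011101000 = 744
0x687 = 11010000111
→ & → 01010000000 = 640

640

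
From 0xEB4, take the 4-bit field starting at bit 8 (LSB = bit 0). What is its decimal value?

v = 111010110100
Shift right by 8: 1110
Mask low 4 bits: 1110 = 14

14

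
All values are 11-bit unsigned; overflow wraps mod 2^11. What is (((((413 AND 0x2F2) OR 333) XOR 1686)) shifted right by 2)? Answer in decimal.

413 = 00110011101
0x2F2 = 01011110010
→ AND → 00010010000 = 144
333 = 00101001101
→ OR → 00111011101 = 477
1686 = 11010010110
→ XOR → 11101001011 = 1867
→ shifted right by 2 → 00111010010 = 466

466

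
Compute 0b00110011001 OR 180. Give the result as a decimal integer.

445

a = 110011001
180 = 010110100
 OR → 110111101 = 445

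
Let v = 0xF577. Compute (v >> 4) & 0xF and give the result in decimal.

v = 1111010101110111
Shift right by 4: 111101010111
Mask low 4 bits: 0111 = 7

7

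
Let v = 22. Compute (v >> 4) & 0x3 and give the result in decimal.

v = 0000010110
Shift right by 4: 000001
Mask low 2 bits: 01 = 1

1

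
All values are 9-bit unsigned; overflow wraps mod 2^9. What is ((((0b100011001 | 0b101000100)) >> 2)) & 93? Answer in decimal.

85

0b100011001 = 100011001
0b101000100 = 101000100
→ | → 101011101 = 349
→ >> 2 → 001010111 = 87
93 = 001011101
→ & → 001010101 = 85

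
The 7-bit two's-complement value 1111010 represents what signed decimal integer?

pattern = 1111010 (MSB is 1 ⇒ negative)
Invert: 0000101, add 1 → 0000110 = 6, so the value is -6.
(Equivalently: 122 - 2^7 = 122 - 128 = -6.)

-6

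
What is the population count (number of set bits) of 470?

6

470 = 111010110
Count the 1s: 1 + 1 + 1 + 1 + 1 + 1 = 6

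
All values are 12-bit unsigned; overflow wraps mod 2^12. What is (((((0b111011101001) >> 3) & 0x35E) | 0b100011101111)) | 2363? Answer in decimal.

2559

0b111011101001 = 111011101001
→ >> 3 → 000111011101 = 477
0x35E = 001101011110
→ & → 000101011100 = 348
0b100011101111 = 100011101111
→ | → 100111111111 = 2559
2363 = 100100111011
→ | → 100111111111 = 2559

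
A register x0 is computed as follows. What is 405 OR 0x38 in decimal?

405 = 110010101
0x38 = 000111000
 OR → 110111101 = 445

445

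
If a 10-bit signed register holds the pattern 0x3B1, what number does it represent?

pattern = 1110110001 (MSB is 1 ⇒ negative)
Invert: 0001001110, add 1 → 0001001111 = 79, so the value is -79.
(Equivalently: 945 - 2^10 = 945 - 1024 = -79.)

-79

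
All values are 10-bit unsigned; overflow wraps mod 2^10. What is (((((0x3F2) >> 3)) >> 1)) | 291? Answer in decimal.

319

0x3F2 = 1111110010
→ >> 3 → 0001111110 = 126
→ >> 1 → 0000111111 = 63
291 = 0100100011
→ | → 0100111111 = 319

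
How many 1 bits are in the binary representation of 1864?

1864 = 11101001000
Count the 1s: 1 + 1 + 1 + 1 + 1 = 5

5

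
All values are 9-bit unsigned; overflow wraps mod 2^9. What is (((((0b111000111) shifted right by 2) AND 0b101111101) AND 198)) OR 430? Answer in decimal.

494

0b111000111 = 111000111
→ shifted right by 2 → 001110001 = 113
0b101111101 = 101111101
→ AND → 001110001 = 113
198 = 011000110
→ AND → 001000000 = 64
430 = 110101110
→ OR → 111101110 = 494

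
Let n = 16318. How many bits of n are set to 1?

12

16318 = 11111110111110
Count the 1s: 1 + 1 + 1 + 1 + 1 + 1 + 1 + 1 + 1 + 1 + 1 + 1 = 12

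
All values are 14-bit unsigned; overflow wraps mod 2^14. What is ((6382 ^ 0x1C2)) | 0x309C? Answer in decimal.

14780

6382 = 01100011101110
0x1C2 = 00000111000010
→ ^ → 01100100101100 = 6444
0x309C = 11000010011100
→ | → 11100110111100 = 14780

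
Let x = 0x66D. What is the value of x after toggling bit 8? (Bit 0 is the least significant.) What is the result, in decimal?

1901

x = 11001101101
bit 8 is currently 0; toggle it via x ^ (1 << 8) = x ^ 256
→ 11101101101 = 1901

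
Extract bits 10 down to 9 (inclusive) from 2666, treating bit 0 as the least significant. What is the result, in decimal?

v = 101001101010
Shift right by 9: 101
Mask low 2 bits: 01 = 1

1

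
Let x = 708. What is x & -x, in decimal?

x = 1011000100 = 708
-x (two's complement) = …0100111100
AND   = 0000000100 = 4
(x & -x isolates the lowest set bit of x.)

4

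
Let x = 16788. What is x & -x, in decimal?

4

x = 100000110010100 = 16788
-x (two's complement) = …011111001101100
AND   = 000000000000100 = 4
(x & -x isolates the lowest set bit of x.)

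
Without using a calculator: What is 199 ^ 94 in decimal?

153

199 = 11000111
94 = 01011110
XOR → 10011001 = 153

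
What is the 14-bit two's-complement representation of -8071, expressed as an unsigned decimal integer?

8071 in 14 bits: 01111110000111
Invert: 10000001111000
Add 1:  10000001111001 = 8313
(Check: 2^14 - 8071 = 16384 - 8071 = 8313.)

8313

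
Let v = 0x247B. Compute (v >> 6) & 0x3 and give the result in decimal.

v = 10010001111011
Shift right by 6: 10010001
Mask low 2 bits: 01 = 1

1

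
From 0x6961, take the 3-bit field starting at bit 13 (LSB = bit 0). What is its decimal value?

v = 0110100101100001
Shift right by 13: 011
Mask low 3 bits: 011 = 3

3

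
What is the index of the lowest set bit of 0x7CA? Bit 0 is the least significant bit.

0x7CA = 11111001010
Trailing zeros: 1, so the lowest set bit is bit 1 (value 2).

1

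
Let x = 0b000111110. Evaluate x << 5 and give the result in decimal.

1984

x = 00000111110
shift left by 5 → 11111000000 = 1984
(equivalently, 62 × 2^5 = 62 × 32)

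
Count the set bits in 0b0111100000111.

n = 111100000111
Count the 1s: 1 + 1 + 1 + 1 + 1 + 1 + 1 = 7

7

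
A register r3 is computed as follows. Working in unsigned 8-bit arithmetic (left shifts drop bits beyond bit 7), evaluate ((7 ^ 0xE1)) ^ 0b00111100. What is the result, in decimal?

218

7 = 00000111
0xE1 = 11100001
→ ^ → 11100110 = 230
0b00111100 = 00111100
→ ^ → 11011010 = 218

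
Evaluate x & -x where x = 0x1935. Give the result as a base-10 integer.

x = 1100100110101 = 6453
-x (two's complement) = …0011011001011
AND   = 0000000000001 = 1
(x & -x isolates the lowest set bit of x.)

1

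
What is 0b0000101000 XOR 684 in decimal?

a = 0000101000
684 = 1010101100
XOR → 1010000100 = 644

644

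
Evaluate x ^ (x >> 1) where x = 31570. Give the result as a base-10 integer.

18171

x = 111101101010010 = 31570
x>>1 = 011110110101001
XOR  = 100011011111011 = 18171
(x ^ (x >> 1) gives the standard binary-reflected Gray code of x.)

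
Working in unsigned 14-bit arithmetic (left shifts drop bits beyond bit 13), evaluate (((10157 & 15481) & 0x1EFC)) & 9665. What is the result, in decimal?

1024

10157 = 10011110101101
15481 = 11110001111001
→ & → 10010000101001 = 9257
0x1EFC = 01111011111100
→ & → 00010000101000 = 1064
9665 = 10010111000001
→ & → 00010000000000 = 1024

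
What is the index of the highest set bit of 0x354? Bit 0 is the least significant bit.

0x354 = 1101010100
The topmost 1 is at position 9 (since 2^9 = 512 ≤ 852 < 1024).

9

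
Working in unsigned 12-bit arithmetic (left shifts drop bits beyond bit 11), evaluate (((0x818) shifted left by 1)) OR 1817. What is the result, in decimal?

1849

0x818 = 100000011000
→ shifted left by 1 (mod 2^12) → 000000110000 = 48
1817 = 011100011001
→ OR → 011100111001 = 1849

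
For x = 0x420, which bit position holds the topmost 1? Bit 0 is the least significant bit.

10

0x420 = 10000100000
The topmost 1 is at position 10 (since 2^10 = 1024 ≤ 1056 < 2048).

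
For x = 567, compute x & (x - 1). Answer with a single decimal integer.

x = 1000110111 = 567
x - 1 = 1000110110
AND   = 1000110110 = 566
(x & (x - 1) clears the lowest set bit of x.)

566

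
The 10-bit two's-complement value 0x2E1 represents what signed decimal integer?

-287

pattern = 1011100001 (MSB is 1 ⇒ negative)
Invert: 0100011110, add 1 → 0100011111 = 287, so the value is -287.
(Equivalently: 737 - 2^10 = 737 - 1024 = -287.)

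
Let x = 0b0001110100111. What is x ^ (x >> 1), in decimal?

628

x = 1110100111 = 935
x>>1 = 0111010011
XOR  = 1001110100 = 628
(x ^ (x >> 1) gives the standard binary-reflected Gray code of x.)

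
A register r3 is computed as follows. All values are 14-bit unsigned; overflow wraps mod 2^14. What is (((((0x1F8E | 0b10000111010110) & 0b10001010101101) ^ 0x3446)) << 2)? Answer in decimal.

0x1F8E = 01111110001110
0b10000111010110 = 10000111010110
→ | → 11111111011110 = 16350
0b10001010101101 = 10001010101101
→ & → 10001010001100 = 8844
0x3446 = 11010001000110
→ ^ → 01011011001010 = 5834
→ << 2 (mod 2^14) → 01101100101000 = 6952

6952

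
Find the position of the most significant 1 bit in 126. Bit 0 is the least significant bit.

126 = 1111110
The topmost 1 is at position 6 (since 2^6 = 64 ≤ 126 < 128).

6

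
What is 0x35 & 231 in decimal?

0x35 = 00110101
231 = 11100111
AND → 00100101 = 37

37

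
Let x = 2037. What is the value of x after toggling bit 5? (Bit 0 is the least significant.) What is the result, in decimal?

2005

x = 11111110101
bit 5 is currently 1; toggle it via x ^ (1 << 5) = x ^ 32
→ 11111010101 = 2005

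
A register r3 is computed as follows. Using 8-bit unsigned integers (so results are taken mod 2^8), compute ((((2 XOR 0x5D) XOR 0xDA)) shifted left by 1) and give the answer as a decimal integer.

2 = 00000010
0x5D = 01011101
→ XOR → 01011111 = 95
0xDA = 11011010
→ XOR → 10000101 = 133
→ shifted left by 1 (mod 2^8) → 00001010 = 10

10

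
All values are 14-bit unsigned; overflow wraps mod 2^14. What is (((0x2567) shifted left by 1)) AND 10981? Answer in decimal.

2756

0x2567 = 10010101100111
→ shifted left by 1 (mod 2^14) → 00101011001110 = 2766
10981 = 10101011100101
→ AND → 00101011000100 = 2756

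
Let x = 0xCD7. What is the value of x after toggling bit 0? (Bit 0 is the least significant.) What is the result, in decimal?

3286

x = 110011010111
bit 0 is currently 1; toggle it via x ^ (1 << 0) = x ^ 1
→ 110011010110 = 3286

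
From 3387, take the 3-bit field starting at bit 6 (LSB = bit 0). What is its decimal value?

4

v = 0110100111011
Shift right by 6: 0110100
Mask low 3 bits: 100 = 4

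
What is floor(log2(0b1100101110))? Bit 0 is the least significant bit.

0b1100101110 = 1100101110
The topmost 1 is at position 9 (since 2^9 = 512 ≤ 814 < 1024).

9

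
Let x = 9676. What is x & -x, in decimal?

4

x = 10010111001100 = 9676
-x (two's complement) = …01101000110100
AND   = 00000000000100 = 4
(x & -x isolates the lowest set bit of x.)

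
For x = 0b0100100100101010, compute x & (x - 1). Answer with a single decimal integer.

18728

x = 100100100101010 = 18730
x - 1 = 100100100101001
AND   = 100100100101000 = 18728
(x & (x - 1) clears the lowest set bit of x.)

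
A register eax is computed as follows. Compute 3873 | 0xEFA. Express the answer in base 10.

3873 = 111100100001
0xEFA = 111011111010
 OR → 111111111011 = 4091

4091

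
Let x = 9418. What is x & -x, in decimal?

x = 10010011001010 = 9418
-x (two's complement) = …01101100110110
AND   = 00000000000010 = 2
(x & -x isolates the lowest set bit of x.)

2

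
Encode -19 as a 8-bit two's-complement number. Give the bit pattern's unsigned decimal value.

237

19 in 8 bits: 00010011
Invert: 11101100
Add 1:  11101101 = 237
(Check: 2^8 - 19 = 256 - 19 = 237.)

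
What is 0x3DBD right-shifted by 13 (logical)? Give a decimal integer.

1

0x3DBD = 11110110111101
shift right by 13 → 00000000000001 = 1
(equivalently, floor(15805 / 8192))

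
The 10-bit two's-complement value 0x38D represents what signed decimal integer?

-115

pattern = 1110001101 (MSB is 1 ⇒ negative)
Invert: 0001110010, add 1 → 0001110011 = 115, so the value is -115.
(Equivalently: 909 - 2^10 = 909 - 1024 = -115.)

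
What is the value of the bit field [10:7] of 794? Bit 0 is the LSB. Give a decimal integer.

6

v = 01100011010
Shift right by 7: 0110
Mask low 4 bits: 0110 = 6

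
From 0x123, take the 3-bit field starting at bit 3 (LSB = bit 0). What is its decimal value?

v = 0100100011
Shift right by 3: 0100100
Mask low 3 bits: 100 = 4

4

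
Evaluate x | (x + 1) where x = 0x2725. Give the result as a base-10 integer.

10023

x = 10011100100101 = 10021
x + 1 = 10011100100110
OR    = 10011100100111 = 10023
(x | (x + 1) sets the lowest cleared bit.)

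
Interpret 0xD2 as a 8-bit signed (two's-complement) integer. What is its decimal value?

-46

pattern = 11010010 (MSB is 1 ⇒ negative)
Invert: 00101101, add 1 → 00101110 = 46, so the value is -46.
(Equivalently: 210 - 2^8 = 210 - 256 = -46.)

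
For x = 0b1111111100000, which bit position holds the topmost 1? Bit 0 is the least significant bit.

0b1111111100000 = 1111111100000
The topmost 1 is at position 12 (since 2^12 = 4096 ≤ 8160 < 8192).

12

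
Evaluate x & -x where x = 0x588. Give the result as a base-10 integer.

8

x = 10110001000 = 1416
-x (two's complement) = …01001111000
AND   = 00000001000 = 8
(x & -x isolates the lowest set bit of x.)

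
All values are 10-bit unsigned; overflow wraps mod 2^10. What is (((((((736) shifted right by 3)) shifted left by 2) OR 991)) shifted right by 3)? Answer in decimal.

736 = 1011100000
→ shifted right by 3 → 0001011100 = 92
→ shifted left by 2 (mod 2^10) → 0101110000 = 368
991 = 1111011111
→ OR → 1111111111 = 1023
→ shifted right by 3 → 0001111111 = 127

127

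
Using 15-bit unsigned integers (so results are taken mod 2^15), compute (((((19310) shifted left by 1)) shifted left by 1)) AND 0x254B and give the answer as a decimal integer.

9480

19310 = 100101101101110
→ shifted left by 1 (mod 2^15) → 001011011011100 = 5852
→ shifted left by 1 (mod 2^15) → 010110110111000 = 11704
0x254B = 010010101001011
→ AND → 010010100001000 = 9480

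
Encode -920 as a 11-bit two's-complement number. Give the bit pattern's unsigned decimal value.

920 in 11 bits: 01110011000
Invert: 10001100111
Add 1:  10001101000 = 1128
(Check: 2^11 - 920 = 2048 - 920 = 1128.)

1128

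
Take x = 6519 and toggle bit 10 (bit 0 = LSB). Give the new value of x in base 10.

x = 1100101110111
bit 10 is currently 0; toggle it via x ^ (1 << 10) = x ^ 1024
→ 1110101110111 = 7543

7543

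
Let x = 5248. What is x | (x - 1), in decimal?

5375

x = 1010010000000 = 5248
x - 1 = 1010001111111
OR    = 1010011111111 = 5375
(x | (x - 1) sets all bits below the lowest set bit.)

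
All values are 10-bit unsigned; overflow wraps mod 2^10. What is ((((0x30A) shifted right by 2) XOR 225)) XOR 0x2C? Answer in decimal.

15

0x30A = 1100001010
→ shifted right by 2 → 0011000010 = 194
225 = 0011100001
→ XOR → 0000100011 = 35
0x2C = 0000101100
→ XOR → 0000001111 = 15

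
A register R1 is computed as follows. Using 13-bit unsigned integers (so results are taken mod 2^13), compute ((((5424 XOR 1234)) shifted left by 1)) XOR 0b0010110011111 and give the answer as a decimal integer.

5424 = 1010100110000
1234 = 0010011010010
→ XOR → 1000111100010 = 4578
→ shifted left by 1 (mod 2^13) → 0001111000100 = 964
0b0010110011111 = 0010110011111
→ XOR → 0011001011011 = 1627

1627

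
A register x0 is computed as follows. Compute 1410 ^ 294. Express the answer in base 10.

1188

1410 = 10110000010
294 = 00100100110
XOR → 10010100100 = 1188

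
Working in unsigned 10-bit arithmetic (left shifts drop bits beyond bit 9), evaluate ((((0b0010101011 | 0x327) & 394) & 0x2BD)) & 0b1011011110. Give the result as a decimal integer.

0b0010101011 = 0010101011
0x327 = 1100100111
→ | → 1110101111 = 943
394 = 0110001010
→ & → 0110001010 = 394
0x2BD = 1010111101
→ & → 0010001000 = 136
0b1011011110 = 1011011110
→ & → 0010001000 = 136

136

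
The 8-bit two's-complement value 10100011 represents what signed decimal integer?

-93

pattern = 10100011 (MSB is 1 ⇒ negative)
Invert: 01011100, add 1 → 01011101 = 93, so the value is -93.
(Equivalently: 163 - 2^8 = 163 - 256 = -93.)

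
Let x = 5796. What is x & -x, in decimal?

4

x = 1011010100100 = 5796
-x (two's complement) = …0100101011100
AND   = 0000000000100 = 4
(x & -x isolates the lowest set bit of x.)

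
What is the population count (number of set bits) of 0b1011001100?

5

n = 1011001100
Count the 1s: 1 + 1 + 1 + 1 + 1 = 5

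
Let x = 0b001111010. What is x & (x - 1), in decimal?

120

x = 1111010 = 122
x - 1 = 1111001
AND   = 1111000 = 120
(x & (x - 1) clears the lowest set bit of x.)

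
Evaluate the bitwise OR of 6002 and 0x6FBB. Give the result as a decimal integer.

32763

6002 = 001011101110010
0x6FBB = 110111110111011
 OR → 111111111111011 = 32763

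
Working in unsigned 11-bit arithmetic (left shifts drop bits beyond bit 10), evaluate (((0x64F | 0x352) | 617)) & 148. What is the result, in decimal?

0x64F = 11001001111
0x352 = 01101010010
→ | → 11101011111 = 1887
617 = 01001101001
→ | → 11101111111 = 1919
148 = 00010010100
→ & → 00000010100 = 20

20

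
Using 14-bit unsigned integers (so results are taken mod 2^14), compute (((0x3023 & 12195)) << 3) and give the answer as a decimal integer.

280

0x3023 = 11000000100011
12195 = 10111110100011
→ & → 10000000100011 = 8227
→ << 3 (mod 2^14) → 00000100011000 = 280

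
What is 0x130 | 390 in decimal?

438

0x130 = 100110000
390 = 110000110
 OR → 110110110 = 438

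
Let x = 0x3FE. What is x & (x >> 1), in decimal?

x = 1111111110 = 1022
x>>1 = 0111111111
AND  = 0111111110 = 510
(x & (x >> 1) has a 1 wherever x has two consecutive 1 bits.)

510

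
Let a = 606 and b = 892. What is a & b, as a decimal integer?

604

606 = 1001011110
892 = 1101111100
AND → 1001011100 = 604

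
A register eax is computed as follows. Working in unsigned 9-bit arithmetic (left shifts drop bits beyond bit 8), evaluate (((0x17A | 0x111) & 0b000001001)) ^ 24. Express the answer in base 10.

0x17A = 101111010
0x111 = 100010001
→ | → 101111011 = 379
0b000001001 = 000001001
→ & → 000001001 = 9
24 = 000011000
→ ^ → 000010001 = 17

17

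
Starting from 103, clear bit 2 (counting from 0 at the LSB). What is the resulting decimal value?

x = 01100111
bit 2 is currently 1; clear it via x & ~(1 << 2) = x & ~4
→ 01100011 = 99

99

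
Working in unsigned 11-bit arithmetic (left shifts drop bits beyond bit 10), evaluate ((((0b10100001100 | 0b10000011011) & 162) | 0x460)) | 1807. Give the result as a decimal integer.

1903

0b10100001100 = 10100001100
0b10000011011 = 10000011011
→ | → 10100011111 = 1311
162 = 00010100010
→ & → 00000000010 = 2
0x460 = 10001100000
→ | → 10001100010 = 1122
1807 = 11100001111
→ | → 11101101111 = 1903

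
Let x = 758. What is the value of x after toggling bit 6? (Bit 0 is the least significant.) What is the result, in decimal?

694

x = 1011110110
bit 6 is currently 1; toggle it via x ^ (1 << 6) = x ^ 64
→ 1010110110 = 694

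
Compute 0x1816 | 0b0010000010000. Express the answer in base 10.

7190

0x1816 = 1100000010110
b = 0010000010000
 OR → 1110000010110 = 7190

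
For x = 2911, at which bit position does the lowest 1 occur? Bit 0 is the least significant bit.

0

2911 = 101101011111
Trailing zeros: 0, so the lowest set bit is bit 0 (value 1).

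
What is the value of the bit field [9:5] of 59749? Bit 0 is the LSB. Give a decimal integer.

11

v = 1110100101100101
Shift right by 5: 11101001011
Mask low 5 bits: 01011 = 11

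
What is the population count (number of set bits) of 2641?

5

2641 = 101001010001
Count the 1s: 1 + 1 + 1 + 1 + 1 = 5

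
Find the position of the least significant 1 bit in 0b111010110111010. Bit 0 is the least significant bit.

1

0b111010110111010 = 111010110111010
Trailing zeros: 1, so the lowest set bit is bit 1 (value 2).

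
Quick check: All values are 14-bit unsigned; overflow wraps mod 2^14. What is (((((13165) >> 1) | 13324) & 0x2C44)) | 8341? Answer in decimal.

11413

13165 = 11001101101101
→ >> 1 → 01100110110110 = 6582
13324 = 11010000001100
→ | → 11110110111110 = 15806
0x2C44 = 10110001000100
→ & → 10110000000100 = 11268
8341 = 10000010010101
→ | → 10110010010101 = 11413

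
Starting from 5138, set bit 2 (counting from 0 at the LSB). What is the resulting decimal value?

5142

x = 1010000010010
bit 2 is currently 0; set it via x | (1 << 2) = x | 4
→ 1010000010110 = 5142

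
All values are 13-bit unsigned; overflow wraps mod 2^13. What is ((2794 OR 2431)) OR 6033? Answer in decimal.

2794 = 0101011101010
2431 = 0100101111111
→ OR → 0101111111111 = 3071
6033 = 1011110010001
→ OR → 1111111111111 = 8191

8191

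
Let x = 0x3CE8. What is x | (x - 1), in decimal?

15599

x = 11110011101000 = 15592
x - 1 = 11110011100111
OR    = 11110011101111 = 15599
(x | (x - 1) sets all bits below the lowest set bit.)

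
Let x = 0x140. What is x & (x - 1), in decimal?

x = 101000000 = 320
x - 1 = 100111111
AND   = 100000000 = 256
(x & (x - 1) clears the lowest set bit of x.)

256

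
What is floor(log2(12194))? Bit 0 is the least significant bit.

12194 = 10111110100010
The topmost 1 is at position 13 (since 2^13 = 8192 ≤ 12194 < 16384).

13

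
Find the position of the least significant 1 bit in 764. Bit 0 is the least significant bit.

2

764 = 1011111100
Trailing zeros: 2, so the lowest set bit is bit 2 (value 4).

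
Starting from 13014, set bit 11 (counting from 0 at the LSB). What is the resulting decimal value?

x = 11001011010110
bit 11 is currently 0; set it via x | (1 << 11) = x | 2048
→ 11101011010110 = 15062

15062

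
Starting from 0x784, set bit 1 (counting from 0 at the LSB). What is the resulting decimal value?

x = 011110000100
bit 1 is currently 0; set it via x | (1 << 1) = x | 2
→ 011110000110 = 1926

1926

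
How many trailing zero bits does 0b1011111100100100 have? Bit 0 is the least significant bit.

2

0b1011111100100100 = 1011111100100100
Trailing zeros: 2, so the lowest set bit is bit 2 (value 4).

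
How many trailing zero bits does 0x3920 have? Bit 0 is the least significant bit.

0x3920 = 11100100100000
Trailing zeros: 5, so the lowest set bit is bit 5 (value 32).

5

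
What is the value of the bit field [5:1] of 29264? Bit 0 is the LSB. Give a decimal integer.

8

v = 111001001010000
Shift right by 1: 11100100101000
Mask low 5 bits: 01000 = 8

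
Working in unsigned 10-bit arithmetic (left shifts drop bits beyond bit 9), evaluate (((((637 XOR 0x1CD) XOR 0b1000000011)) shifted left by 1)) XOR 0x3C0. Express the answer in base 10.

637 = 1001111101
0x1CD = 0111001101
→ XOR → 1110110000 = 944
0b1000000011 = 1000000011
→ XOR → 0110110011 = 435
→ shifted left by 1 (mod 2^10) → 1101100110 = 870
0x3C0 = 1111000000
→ XOR → 0010100110 = 166

166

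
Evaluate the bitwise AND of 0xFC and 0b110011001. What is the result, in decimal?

0xFC = 011111100
b = 110011001
AND → 010011000 = 152

152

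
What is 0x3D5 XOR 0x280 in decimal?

341

0x3D5 = 1111010101
0x280 = 1010000000
XOR → 0101010101 = 341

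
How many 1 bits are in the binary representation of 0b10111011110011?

10

n = 10111011110011
Count the 1s: 1 + 1 + 1 + 1 + 1 + 1 + 1 + 1 + 1 + 1 = 10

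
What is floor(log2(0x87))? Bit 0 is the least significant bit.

7

0x87 = 10000111
The topmost 1 is at position 7 (since 2^7 = 128 ≤ 135 < 256).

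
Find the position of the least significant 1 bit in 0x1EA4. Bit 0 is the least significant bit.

2

0x1EA4 = 1111010100100
Trailing zeros: 2, so the lowest set bit is bit 2 (value 4).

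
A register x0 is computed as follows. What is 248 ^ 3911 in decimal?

248 = 000011111000
3911 = 111101000111
XOR → 111110111111 = 4031

4031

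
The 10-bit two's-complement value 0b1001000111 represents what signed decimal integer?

-441

pattern = 1001000111 (MSB is 1 ⇒ negative)
Invert: 0110111000, add 1 → 0110111001 = 441, so the value is -441.
(Equivalently: 583 - 2^10 = 583 - 1024 = -441.)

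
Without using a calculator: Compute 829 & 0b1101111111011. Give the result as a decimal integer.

829 = 0001100111101
b = 1101111111011
AND → 0001100111001 = 825

825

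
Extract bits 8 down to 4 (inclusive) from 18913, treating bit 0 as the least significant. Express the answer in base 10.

v = 100100111100001
Shift right by 4: 10010011110
Mask low 5 bits: 11110 = 30

30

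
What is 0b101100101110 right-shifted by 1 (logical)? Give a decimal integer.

x = 101100101110
shift right by 1 → 010110010111 = 1431
(equivalently, floor(2862 / 2))

1431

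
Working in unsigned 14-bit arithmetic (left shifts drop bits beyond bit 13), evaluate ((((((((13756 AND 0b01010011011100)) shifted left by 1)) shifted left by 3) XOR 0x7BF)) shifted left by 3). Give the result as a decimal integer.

13304

13756 = 11010110111100
0b01010011011100 = 01010011011100
→ AND → 01010010011100 = 5276
→ shifted left by 1 (mod 2^14) → 10100100111000 = 10552
→ shifted left by 3 (mod 2^14) → 00100111000000 = 2496
0x7BF = 00011110111111
→ XOR → 00111001111111 = 3711
→ shifted left by 3 (mod 2^14) → 11001111111000 = 13304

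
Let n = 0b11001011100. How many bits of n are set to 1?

n = 11001011100
Count the 1s: 1 + 1 + 1 + 1 + 1 + 1 = 6

6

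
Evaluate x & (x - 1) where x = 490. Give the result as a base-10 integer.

488

x = 111101010 = 490
x - 1 = 111101001
AND   = 111101000 = 488
(x & (x - 1) clears the lowest set bit of x.)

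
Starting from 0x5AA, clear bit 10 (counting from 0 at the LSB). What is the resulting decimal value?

426

x = 10110101010
bit 10 is currently 1; clear it via x & ~(1 << 10) = x & ~1024
→ 00110101010 = 426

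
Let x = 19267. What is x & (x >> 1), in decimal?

257

x = 100101101000011 = 19267
x>>1 = 010010110100001
AND  = 000000100000001 = 257
(x & (x >> 1) has a 1 wherever x has two consecutive 1 bits.)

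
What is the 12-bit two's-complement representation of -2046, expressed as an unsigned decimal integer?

2046 in 12 bits: 011111111110
Invert: 100000000001
Add 1:  100000000010 = 2050
(Check: 2^12 - 2046 = 4096 - 2046 = 2050.)

2050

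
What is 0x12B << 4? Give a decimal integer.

4784

0x12B = 0000100101011
shift left by 4 → 1001010110000 = 4784
(equivalently, 299 × 2^4 = 299 × 16)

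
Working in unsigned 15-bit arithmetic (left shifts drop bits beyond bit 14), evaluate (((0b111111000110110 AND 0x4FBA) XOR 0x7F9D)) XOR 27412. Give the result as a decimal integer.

0b111111000110110 = 111111000110110
0x4FBA = 100111110111010
→ AND → 100111000110010 = 20018
0x7F9D = 111111110011101
→ XOR → 011000110101111 = 12719
27412 = 110101100010100
→ XOR → 101101010111011 = 23227

23227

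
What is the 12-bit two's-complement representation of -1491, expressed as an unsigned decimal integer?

2605

1491 in 12 bits: 010111010011
Invert: 101000101100
Add 1:  101000101101 = 2605
(Check: 2^12 - 1491 = 4096 - 1491 = 2605.)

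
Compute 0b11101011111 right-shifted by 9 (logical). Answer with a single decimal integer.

3

x = 11101011111
shift right by 9 → 00000000011 = 3
(equivalently, floor(1887 / 512))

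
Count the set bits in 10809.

10809 = 10101000111001
Count the 1s: 1 + 1 + 1 + 1 + 1 + 1 + 1 = 7

7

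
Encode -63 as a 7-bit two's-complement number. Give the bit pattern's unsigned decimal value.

63 in 7 bits: 0111111
Invert: 1000000
Add 1:  1000001 = 65
(Check: 2^7 - 63 = 128 - 63 = 65.)

65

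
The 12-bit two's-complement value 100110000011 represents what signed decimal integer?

-1661

pattern = 100110000011 (MSB is 1 ⇒ negative)
Invert: 011001111100, add 1 → 011001111101 = 1661, so the value is -1661.
(Equivalently: 2435 - 2^12 = 2435 - 4096 = -1661.)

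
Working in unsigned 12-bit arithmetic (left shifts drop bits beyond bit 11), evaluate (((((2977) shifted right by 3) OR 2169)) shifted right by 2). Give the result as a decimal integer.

607

2977 = 101110100001
→ shifted right by 3 → 000101110100 = 372
2169 = 100001111001
→ OR → 100101111101 = 2429
→ shifted right by 2 → 001001011111 = 607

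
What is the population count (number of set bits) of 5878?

9

5878 = 1011011110110
Count the 1s: 1 + 1 + 1 + 1 + 1 + 1 + 1 + 1 + 1 = 9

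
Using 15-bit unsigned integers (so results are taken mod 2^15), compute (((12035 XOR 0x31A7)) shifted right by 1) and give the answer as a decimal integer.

12035 = 010111100000011
0x31A7 = 011000110100111
→ XOR → 001111010100100 = 7844
→ shifted right by 1 → 000111101010010 = 3922

3922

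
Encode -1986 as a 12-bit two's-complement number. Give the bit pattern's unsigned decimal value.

1986 in 12 bits: 011111000010
Invert: 100000111101
Add 1:  100000111110 = 2110
(Check: 2^12 - 1986 = 4096 - 1986 = 2110.)

2110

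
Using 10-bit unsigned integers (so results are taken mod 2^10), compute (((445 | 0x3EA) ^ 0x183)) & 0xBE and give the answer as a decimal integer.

60

445 = 0110111101
0x3EA = 1111101010
→ | → 1111111111 = 1023
0x183 = 0110000011
→ ^ → 1001111100 = 636
0xBE = 0010111110
→ & → 0000111100 = 60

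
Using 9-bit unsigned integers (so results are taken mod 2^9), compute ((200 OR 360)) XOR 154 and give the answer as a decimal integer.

370

200 = 011001000
360 = 101101000
→ OR → 111101000 = 488
154 = 010011010
→ XOR → 101110010 = 370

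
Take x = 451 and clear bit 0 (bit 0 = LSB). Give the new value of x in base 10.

450

x = 0000111000011
bit 0 is currently 1; clear it via x & ~(1 << 0) = x & ~1
→ 0000111000010 = 450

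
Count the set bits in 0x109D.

6

0x109D = 1000010011101
Count the 1s: 1 + 1 + 1 + 1 + 1 + 1 = 6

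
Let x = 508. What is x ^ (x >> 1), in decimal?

x = 111111100 = 508
x>>1 = 011111110
XOR  = 100000010 = 258
(x ^ (x >> 1) gives the standard binary-reflected Gray code of x.)

258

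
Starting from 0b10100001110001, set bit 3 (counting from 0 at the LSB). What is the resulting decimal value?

x = 10100001110001
bit 3 is currently 0; set it via x | (1 << 3) = x | 8
→ 10100001111001 = 10361

10361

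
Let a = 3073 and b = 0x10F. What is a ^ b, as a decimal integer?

3342

3073 = 110000000001
0x10F = 000100001111
XOR → 110100001110 = 3342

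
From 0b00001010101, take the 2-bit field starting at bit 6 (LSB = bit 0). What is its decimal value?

1

v = 00001010101
Shift right by 6: 00001
Mask low 2 bits: 01 = 1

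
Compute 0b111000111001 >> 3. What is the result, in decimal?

x = 111000111001
shift right by 3 → 000111000111 = 455
(equivalently, floor(3641 / 8))

455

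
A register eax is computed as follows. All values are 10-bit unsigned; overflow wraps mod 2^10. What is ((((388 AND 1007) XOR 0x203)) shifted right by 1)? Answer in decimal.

451

388 = 0110000100
1007 = 1111101111
→ AND → 0110000100 = 388
0x203 = 1000000011
→ XOR → 1110000111 = 903
→ shifted right by 1 → 0111000011 = 451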